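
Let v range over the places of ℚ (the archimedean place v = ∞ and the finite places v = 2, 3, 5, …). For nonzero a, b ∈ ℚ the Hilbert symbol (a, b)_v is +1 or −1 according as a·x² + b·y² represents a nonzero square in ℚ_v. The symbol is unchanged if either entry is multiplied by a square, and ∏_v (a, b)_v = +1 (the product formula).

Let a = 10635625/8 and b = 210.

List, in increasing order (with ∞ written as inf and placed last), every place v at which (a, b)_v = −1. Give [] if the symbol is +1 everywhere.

[3, 7, 13, 17]

(a, b) ≡ (34034, 210) mod (ℚ^×)²; places V = {2, 3, 5, 7, 11, 13, 17, ∞}.
(a,b)_5: α=4, u≡4; β=1, v≡2 (mod 5); (4|5)=+1, (2|5)=-1; sign (−1)^0·+1^1·-1^4 = +1.
(a,b)_3: α=0, u≡2; β=1, v≡1 (mod 3); (2|3)=-1, (1|3)=+1; sign (−1)^0·-1^1·+1^0 = -1.
(a,b)_11: α=1, u≡1; β=0, v≡1 (mod 11); (1|11)=+1, (1|11)=+1; sign (−1)^0·+1^0·+1^1 = +1.
(a,b)_∞: sgn(34034)=+, sgn(210)=+, so +1.
(a,b)_2: α=-3, β=1; u≡1, v≡1 (mod 8); ε(u)ε(v)=0·0, αω(v)=-3·0, βω(u)=1·0; sum ≡ 0  ⇒  +1.
(a,b)_13: α=1, u≡6; β=0, v≡2 (mod 13); (6|13)=-1, (2|13)=-1; sign (−1)^0·-1^0·-1^1 = -1.
(a,b)_17: α=1, u≡1; β=0, v≡6 (mod 17); (1|17)=+1, (6|17)=-1; sign (−1)^0·+1^0·-1^1 = -1.
(a,b)_7: α=1, u≡4; β=1, v≡2 (mod 7); (4|7)=+1, (2|7)=+1; sign (−1)^1·+1^1·+1^1 = -1.
Ram(34034, 210) = {3, 7, 13, 17}; no ℚ_3-point on the conic.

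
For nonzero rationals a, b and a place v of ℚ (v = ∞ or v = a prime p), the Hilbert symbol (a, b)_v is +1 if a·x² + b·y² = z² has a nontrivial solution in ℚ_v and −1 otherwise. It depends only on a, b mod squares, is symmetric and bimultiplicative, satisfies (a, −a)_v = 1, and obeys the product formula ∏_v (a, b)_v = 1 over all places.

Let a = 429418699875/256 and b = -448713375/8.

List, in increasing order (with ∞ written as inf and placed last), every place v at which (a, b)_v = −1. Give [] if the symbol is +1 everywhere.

[2, 3, 29, 31]

(a, b) ≡ (155, -296670) mod (ℚ^×)²; places V = {2, 3, 5, 11, 29, 31, ∞}.
(a,b)_29: α=2, u≡2; β=1, v≡13 (mod 29); (2|29)=-1, (13|29)=+1; sign (−1)^0·-1^1·+1^2 = -1.
(a,b)_31: α=1, u≡25; β=1, v≡14 (mod 31); (25|31)=+1, (14|31)=+1; sign (−1)^1·+1^1·+1^1 = -1.
(a,b)_3: α=2, u≡2; β=1, v≡2 (mod 3); (2|3)=-1, (2|3)=-1; sign (−1)^0·-1^1·-1^2 = -1.
(a,b)_5: α=3, u≡4; β=3, v≡1 (mod 5); (4|5)=+1, (1|5)=+1; sign (−1)^0·+1^3·+1^3 = +1.
(a,b)_∞: sgn(155)=+, sgn(-296670)=−, so +1.
(a,b)_11: α=4, u≡1; β=3, v≡10 (mod 11); (1|11)=+1, (10|11)=-1; sign (−1)^0·+1^3·-1^4 = +1.
(a,b)_2: α=-8, β=-3; u≡3, v≡1 (mod 8); ε(u)ε(v)=1·0, αω(v)=-8·0, βω(u)=-3·1; sum ≡ 1  ⇒  -1.
(155, -296670 / ℚ) ramifies at {2, 3, 29, 31}: a division algebra.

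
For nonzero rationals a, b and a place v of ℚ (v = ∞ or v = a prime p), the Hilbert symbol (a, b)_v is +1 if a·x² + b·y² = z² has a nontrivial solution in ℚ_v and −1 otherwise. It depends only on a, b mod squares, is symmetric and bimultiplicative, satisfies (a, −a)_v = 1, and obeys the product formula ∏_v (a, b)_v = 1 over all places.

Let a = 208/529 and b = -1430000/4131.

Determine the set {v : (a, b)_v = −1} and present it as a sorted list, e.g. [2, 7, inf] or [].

(a, b) ≡ (13, -7293) mod (ℚ^×)²; places V = {2, 3, 5, 11, 13, 17, 23, ∞}.
(a,b)_23: α=-2, u≡1; β=0, v≡10 (mod 23); (1|23)=+1, (10|23)=-1; sign (−1)^0·+1^0·-1^-2 = +1.
(a,b)_∞: sgn(13)=+, sgn(-7293)=−, so +1.
(a,b)_5: α=0, u≡2; β=4, v≡2 (mod 5); (2|5)=-1, (2|5)=-1; sign (−1)^0·-1^4·-1^0 = +1.
(a,b)_17: α=0, u≡2; β=-1, v≡8 (mod 17); (2|17)=+1, (8|17)=+1; sign (−1)^0·+1^-1·+1^0 = +1.
(a,b)_11: α=0, u≡10; β=1, v≡7 (mod 11); (10|11)=-1, (7|11)=-1; sign (−1)^0·-1^1·-1^0 = -1.
(a,b)_2: α=4, β=4; u≡5, v≡3 (mod 8); ε(u)ε(v)=0·1, αω(v)=4·1, βω(u)=4·1; sum ≡ 0  ⇒  +1.
(a,b)_3: α=0, u≡1; β=-5, v≡2 (mod 3); (1|3)=+1, (2|3)=-1; sign (−1)^0·+1^-5·-1^0 = +1.
(a,b)_13: α=1, u≡9; β=1, v≡11 (mod 13); (9|13)=+1, (11|13)=-1; sign (−1)^0·+1^1·-1^1 = -1.
Ram(13, -7293) = {11, 13}; no ℚ_11-point on the conic.

[11, 13]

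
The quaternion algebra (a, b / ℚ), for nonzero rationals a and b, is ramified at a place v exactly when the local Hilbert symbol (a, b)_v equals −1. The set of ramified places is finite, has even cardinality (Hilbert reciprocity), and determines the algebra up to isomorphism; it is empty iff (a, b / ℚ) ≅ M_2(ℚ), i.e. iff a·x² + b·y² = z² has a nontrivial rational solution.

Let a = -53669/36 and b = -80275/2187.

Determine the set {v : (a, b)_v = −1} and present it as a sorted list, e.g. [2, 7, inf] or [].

[2, 7, 17, inf]

Mod squares: a ≡ -53669, b ≡ -57. Check v ∈ {∞, 2, 3, 5, 7, 11, 13, 17, 19, 41}.
v=19: a=19^0·(≡16), b=19^1·(≡6) mod 19; (16|19)=+1, (6|19)=+1; (−1)^{0·1·9}·(+1)^1·(+1)^0 = +1.
v=13: a=13^0·(≡6), b=13^2·(≡2) mod 13; (6|13)=-1, (2|13)=-1; (−1)^{0·2·6}·(-1)^2·(-1)^0 = +1.
v=5: a=5^0·(≡1), b=5^2·(≡2) mod 5; (1|5)=+1, (2|5)=-1; (−1)^{0·2·2}·(+1)^2·(-1)^0 = +1.
v=∞: -53669 < 0 and -57 < 0  ⇒  (a,b)_∞ = -1.
v=17: a=17^1·(≡11), b=17^0·(≡3) mod 17; (11|17)=-1, (3|17)=-1; (−1)^{1·0·8}·(-1)^0·(-1)^1 = -1.
v=11: a=11^1·(≡9), b=11^0·(≡4) mod 11; (9|11)=+1, (4|11)=+1; (−1)^{1·0·5}·(+1)^0·(+1)^1 = +1.
v=2: v_2(a)=-2, v_2(b)=0; units ≡ 3, 7 (mod 8); ε·ε+αω+βω = 1·1+-2·0+0·1 ≡ 1  ⇒  (a,b)_2 = -1.
v=7: a=7^1·(≡5), b=7^0·(≡5) mod 7; (5|7)=-1, (5|7)=-1; (−1)^{1·0·3}·(-1)^0·(-1)^1 = -1.
v=41: a=41^1·(≡24), b=41^0·(≡9) mod 41; (24|41)=-1, (9|41)=+1; (−1)^{1·0·20}·(-1)^0·(+1)^1 = +1.
v=3: a=3^-2·(≡1), b=3^-7·(≡2) mod 3; (1|3)=+1, (2|3)=-1; (−1)^{-2·-7·1}·(+1)^-7·(-1)^-2 = +1.
Ram(-53669, -57) = {2, 7, 17, ∞}; no ℚ_2-point on the conic.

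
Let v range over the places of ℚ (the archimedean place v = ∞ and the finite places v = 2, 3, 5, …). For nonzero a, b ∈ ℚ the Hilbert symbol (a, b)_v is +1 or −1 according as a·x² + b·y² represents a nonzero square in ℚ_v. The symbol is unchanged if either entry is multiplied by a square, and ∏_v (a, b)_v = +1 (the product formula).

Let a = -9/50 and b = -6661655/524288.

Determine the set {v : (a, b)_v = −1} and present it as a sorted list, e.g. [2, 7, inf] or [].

(a, b) ≡ (-2, -910) mod (ℚ^×)²; places V = {2, 3, 5, 7, 11, 13, ∞}.
(a,b)_7: α=0, u≡5; β=1, v≡3 (mod 7); (5|7)=-1, (3|7)=-1; sign (−1)^0·-1^1·-1^0 = -1.
(a,b)_2: α=-1, β=-19; u≡7, v≡1 (mod 8); ε(u)ε(v)=1·0, αω(v)=-1·0, βω(u)=-19·0; sum ≡ 0  ⇒  +1.
(a,b)_5: α=-2, u≡3; β=1, v≡3 (mod 5); (3|5)=-1, (3|5)=-1; sign (−1)^0·-1^1·-1^-2 = -1.
(a,b)_3: α=2, u≡1; β=0, v≡2 (mod 3); (1|3)=+1, (2|3)=-1; sign (−1)^0·+1^0·-1^2 = +1.
(a,b)_13: α=0, u≡11; β=1, v≡7 (mod 13); (11|13)=-1, (7|13)=-1; sign (−1)^0·-1^1·-1^0 = -1.
(a,b)_11: α=0, u≡4; β=4, v≡3 (mod 11); (4|11)=+1, (3|11)=+1; sign (−1)^0·+1^4·+1^0 = +1.
(a,b)_∞: sgn(-2)=−, sgn(-910)=−, so -1.
(-2, -910 / ℚ) ramifies at {5, 7, 13, ∞}: a division algebra.

[5, 7, 13, inf]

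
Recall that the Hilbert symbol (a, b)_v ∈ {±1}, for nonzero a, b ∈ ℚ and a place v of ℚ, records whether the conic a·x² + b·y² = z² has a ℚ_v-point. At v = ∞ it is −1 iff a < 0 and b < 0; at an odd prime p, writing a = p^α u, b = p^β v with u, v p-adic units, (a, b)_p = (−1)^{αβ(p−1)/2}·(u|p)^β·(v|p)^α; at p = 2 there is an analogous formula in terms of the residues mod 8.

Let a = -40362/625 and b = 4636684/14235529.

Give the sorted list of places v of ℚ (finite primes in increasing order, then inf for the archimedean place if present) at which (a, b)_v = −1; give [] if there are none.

[7, 19]

(a, b) ≡ (-42, 19) mod (ℚ^×)²; places V = {2, 3, 5, 7, 11, 13, 19, 31, ∞}.
(a,b)_∞: sgn(-42)=−, sgn(19)=+, so +1.
(a,b)_13: α=0, u≡3; β=2, v≡5 (mod 13); (3|13)=+1, (5|13)=-1; sign (−1)^0·+1^2·-1^0 = +1.
(a,b)_11: α=0, u≡7; β=-2, v≡2 (mod 11); (7|11)=-1, (2|11)=-1; sign (−1)^0·-1^-2·-1^0 = +1.
(a,b)_2: α=1, β=2; u≡3, v≡3 (mod 8); ε(u)ε(v)=1·1, αω(v)=1·1, βω(u)=2·1; sum ≡ 0  ⇒  +1.
(a,b)_3: α=1, u≡1; β=0, v≡1 (mod 3); (1|3)=+1, (1|3)=+1; sign (−1)^0·+1^0·+1^1 = +1.
(a,b)_31: α=2, u≡4; β=0, v≡4 (mod 31); (4|31)=+1, (4|31)=+1; sign (−1)^0·+1^0·+1^2 = +1.
(a,b)_5: α=-4, u≡3; β=0, v≡1 (mod 5); (3|5)=-1, (1|5)=+1; sign (−1)^0·-1^0·+1^-4 = +1.
(a,b)_19: α=0, u≡3; β=3, v≡7 (mod 19); (3|19)=-1, (7|19)=+1; sign (−1)^0·-1^3·+1^0 = -1.
(a,b)_7: α=1, u≡1; β=-6, v≡5 (mod 7); (1|7)=+1, (5|7)=-1; sign (−1)^0·+1^-6·-1^1 = -1.
(-42, 19 / ℚ) ramifies at {7, 19}: a division algebra.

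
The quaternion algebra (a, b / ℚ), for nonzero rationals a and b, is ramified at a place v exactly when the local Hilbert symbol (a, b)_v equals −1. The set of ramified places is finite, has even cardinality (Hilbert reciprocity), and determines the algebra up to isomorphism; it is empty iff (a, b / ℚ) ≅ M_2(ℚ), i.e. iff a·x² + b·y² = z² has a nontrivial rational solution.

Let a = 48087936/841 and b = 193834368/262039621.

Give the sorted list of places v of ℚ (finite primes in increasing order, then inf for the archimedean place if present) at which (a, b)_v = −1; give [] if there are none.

[2, 31]

Mod squares: a ≡ 494, b ≡ 107198. Check v ∈ {∞, 2, 3, 7, 13, 19, 23, 29, 31, 43}.
v=7: a=7^0·(≡1), b=7^1·(≡6) mod 7; (1|7)=+1, (6|7)=-1; (−1)^{0·1·3}·(+1)^1·(-1)^0 = +1.
v=19: a=19^1·(≡6), b=19^-1·(≡13) mod 19; (6|19)=+1, (13|19)=-1; (−1)^{1·-1·9}·(+1)^-1·(-1)^1 = +1.
v=∞: 494 > 0 and 107198 > 0  ⇒  (a,b)_∞ = +1.
v=2: v_2(a)=7, v_2(b)=7; units ≡ 7, 7 (mod 8); ε·ε+αω+βω = 1·1+7·0+7·0 ≡ 1  ⇒  (a,b)_2 = -1.
v=31: a=31^0·(≡29), b=31^-1·(≡15) mod 31; (29|31)=-1, (15|31)=-1; (−1)^{0·-1·15}·(-1)^-1·(-1)^0 = -1.
v=23: a=23^0·(≡5), b=23^-2·(≡9) mod 23; (5|23)=-1, (9|23)=+1; (−1)^{0·-2·11}·(-1)^-2·(+1)^0 = +1.
v=29: a=29^-2·(≡20), b=29^-2·(≡10) mod 29; (20|29)=+1, (10|29)=-1; (−1)^{-2·-2·14}·(+1)^-2·(-1)^-2 = +1.
v=43: a=43^0·(≡36), b=43^2·(≡37) mod 43; (36|43)=+1, (37|43)=-1; (−1)^{0·2·21}·(+1)^2·(-1)^0 = +1.
v=3: a=3^2·(≡2), b=3^2·(≡2) mod 3; (2|3)=-1, (2|3)=-1; (−1)^{2·2·1}·(-1)^2·(-1)^2 = +1.
v=13: a=13^3·(≡1), b=13^1·(≡1) mod 13; (1|13)=+1, (1|13)=+1; (−1)^{3·1·6}·(+1)^1·(+1)^3 = +1.
|Ram(494, 107198)| = 2, even; anisotropic at {2, 31}.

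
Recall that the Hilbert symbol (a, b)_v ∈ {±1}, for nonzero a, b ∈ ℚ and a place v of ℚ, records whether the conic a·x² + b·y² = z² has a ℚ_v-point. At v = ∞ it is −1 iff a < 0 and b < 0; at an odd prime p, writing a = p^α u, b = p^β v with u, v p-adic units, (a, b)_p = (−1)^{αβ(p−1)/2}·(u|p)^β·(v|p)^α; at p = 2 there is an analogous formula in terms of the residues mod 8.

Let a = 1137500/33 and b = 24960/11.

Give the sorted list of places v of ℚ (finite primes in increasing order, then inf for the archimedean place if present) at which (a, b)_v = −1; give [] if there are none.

(a, b) ≡ (15015, 4290) mod (ℚ^×)²; places V = {2, 3, 5, 7, 11, 13, ∞}.
(a,b)_7: α=1, u≡6; β=0, v≡3 (mod 7); (6|7)=-1, (3|7)=-1; sign (−1)^0·-1^0·-1^1 = -1.
(a,b)_5: α=5, u≡3; β=1, v≡2 (mod 5); (3|5)=-1, (2|5)=-1; sign (−1)^0·-1^1·-1^5 = +1.
(a,b)_13: α=1, u≡7; β=1, v≡2 (mod 13); (7|13)=-1, (2|13)=-1; sign (−1)^0·-1^1·-1^1 = +1.
(a,b)_3: α=-1, u≡1; β=1, v≡2 (mod 3); (1|3)=+1, (2|3)=-1; sign (−1)^1·+1^1·-1^-1 = +1.
(a,b)_2: α=2, β=7; u≡7, v≡1 (mod 8); ε(u)ε(v)=1·0, αω(v)=2·0, βω(u)=7·0; sum ≡ 0  ⇒  +1.
(a,b)_11: α=-1, u≡4; β=-1, v≡1 (mod 11); (4|11)=+1, (1|11)=+1; sign (−1)^1·+1^-1·+1^-1 = -1.
(a,b)_∞: sgn(15015)=+, sgn(4290)=+, so +1.
Ram(15015, 4290) = {7, 11}; no ℚ_7-point on the conic.

[7, 11]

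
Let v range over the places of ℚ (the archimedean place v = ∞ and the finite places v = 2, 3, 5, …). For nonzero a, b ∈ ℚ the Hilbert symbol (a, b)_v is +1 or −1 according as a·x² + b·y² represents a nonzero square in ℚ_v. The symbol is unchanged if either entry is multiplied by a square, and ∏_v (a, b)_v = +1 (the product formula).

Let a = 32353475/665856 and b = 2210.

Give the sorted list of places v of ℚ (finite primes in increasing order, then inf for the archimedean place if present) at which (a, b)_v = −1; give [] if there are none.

Mod squares: a ≡ 11, b ≡ 2210. Check v ∈ {∞, 2, 3, 5, 7, 11, 13, 17}.
v=7: a=7^6·(≡1), b=7^0·(≡5) mod 7; (1|7)=+1, (5|7)=-1; (−1)^{6·0·3}·(+1)^0·(-1)^6 = +1.
v=17: a=17^-2·(≡3), b=17^1·(≡11) mod 17; (3|17)=-1, (11|17)=-1; (−1)^{-2·1·8}·(-1)^1·(-1)^-2 = -1.
v=∞: 11 > 0 and 2210 > 0  ⇒  (a,b)_∞ = +1.
v=3: a=3^-2·(≡2), b=3^0·(≡2) mod 3; (2|3)=-1, (2|3)=-1; (−1)^{-2·0·1}·(-1)^0·(-1)^-2 = +1.
v=11: a=11^1·(≡3), b=11^0·(≡10) mod 11; (3|11)=+1, (10|11)=-1; (−1)^{1·0·5}·(+1)^0·(-1)^1 = -1.
v=5: a=5^2·(≡4), b=5^1·(≡2) mod 5; (4|5)=+1, (2|5)=-1; (−1)^{2·1·2}·(+1)^1·(-1)^2 = +1.
v=13: a=13^0·(≡7), b=13^1·(≡1) mod 13; (7|13)=-1, (1|13)=+1; (−1)^{0·1·6}·(-1)^1·(+1)^0 = -1.
v=2: v_2(a)=-8, v_2(b)=1; units ≡ 3, 1 (mod 8); ε·ε+αω+βω = 1·0+-8·0+1·1 ≡ 1  ⇒  (a,b)_2 = -1.
|Ram(11, 2210)| = 4, even; anisotropic at {2, 11, 13, 17}.

[2, 11, 13, 17]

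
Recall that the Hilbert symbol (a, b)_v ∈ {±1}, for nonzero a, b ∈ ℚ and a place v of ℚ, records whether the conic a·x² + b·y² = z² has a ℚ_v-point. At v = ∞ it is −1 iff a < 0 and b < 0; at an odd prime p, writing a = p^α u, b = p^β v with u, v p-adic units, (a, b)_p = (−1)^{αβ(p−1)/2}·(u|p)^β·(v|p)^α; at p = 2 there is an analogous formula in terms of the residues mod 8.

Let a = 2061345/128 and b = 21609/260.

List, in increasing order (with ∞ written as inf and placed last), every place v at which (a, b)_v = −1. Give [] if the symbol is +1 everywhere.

[3, 11]

Mod squares: a ≡ 4290, b ≡ 65. Check v ∈ {∞, 2, 3, 5, 7, 11, 13, 31}.
v=11: a=11^1·(≡3), b=11^0·(≡7) mod 11; (3|11)=+1, (7|11)=-1; (−1)^{1·0·5}·(+1)^0·(-1)^1 = -1.
v=∞: 4290 > 0 and 65 > 0  ⇒  (a,b)_∞ = +1.
v=31: a=31^2·(≡17), b=31^0·(≡26) mod 31; (17|31)=-1, (26|31)=-1; (−1)^{2·0·15}·(-1)^0·(-1)^2 = +1.
v=3: a=3^1·(≡2), b=3^2·(≡2) mod 3; (2|3)=-1, (2|3)=-1; (−1)^{1·2·1}·(-1)^2·(-1)^1 = -1.
v=2: v_2(a)=-7, v_2(b)=-2; units ≡ 1, 1 (mod 8); ε·ε+αω+βω = 0·0+-7·0+-2·0 ≡ 0  ⇒  (a,b)_2 = +1.
v=13: a=13^1·(≡11), b=13^-1·(≡6) mod 13; (11|13)=-1, (6|13)=-1; (−1)^{1·-1·6}·(-1)^-1·(-1)^1 = +1.
v=7: a=7^0·(≡3), b=7^4·(≡2) mod 7; (3|7)=-1, (2|7)=+1; (−1)^{0·4·3}·(-1)^4·(+1)^0 = +1.
v=5: a=5^1·(≡3), b=5^-1·(≡2) mod 5; (3|5)=-1, (2|5)=-1; (−1)^{1·-1·2}·(-1)^-1·(-1)^1 = +1.
Ram(4290, 65) = {3, 11}; no ℚ_3-point on the conic.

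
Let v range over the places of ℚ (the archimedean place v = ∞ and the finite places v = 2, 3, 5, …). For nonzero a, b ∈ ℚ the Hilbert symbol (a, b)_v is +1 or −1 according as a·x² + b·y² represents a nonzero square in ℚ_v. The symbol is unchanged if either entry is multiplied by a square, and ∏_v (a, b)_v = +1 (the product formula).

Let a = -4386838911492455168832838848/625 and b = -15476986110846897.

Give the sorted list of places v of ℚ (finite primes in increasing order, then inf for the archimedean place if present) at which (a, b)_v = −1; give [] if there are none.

[3, 13, 23, inf]

Mod squares: a ≡ -1988787, b ≡ -3913. Check v ∈ {∞, 2, 3, 5, 7, 13, 19, 23, 37, 41, 43}.
v=3: a=3^1·(≡2), b=3^2·(≡2) mod 3; (2|3)=-1, (2|3)=-1; (−1)^{1·2·1}·(-1)^2·(-1)^1 = -1.
v=∞: -1988787 < 0 and -3913 < 0  ⇒  (a,b)_∞ = -1.
v=37: a=37^3·(≡21), b=37^2·(≡12) mod 37; (21|37)=+1, (12|37)=+1; (−1)^{3·2·18}·(+1)^2·(+1)^3 = +1.
v=5: a=5^-4·(≡2), b=5^0·(≡3) mod 5; (2|5)=-1, (3|5)=-1; (−1)^{-4·0·2}·(-1)^0·(-1)^-4 = +1.
v=43: a=43^4·(≡11), b=43^1·(≡35) mod 43; (11|43)=+1, (35|43)=+1; (−1)^{4·1·21}·(+1)^1·(+1)^4 = +1.
v=19: a=19^1·(≡6), b=19^2·(≡4) mod 19; (6|19)=+1, (4|19)=+1; (−1)^{1·2·9}·(+1)^2·(+1)^1 = +1.
v=2: v_2(a)=6, v_2(b)=0; units ≡ 5, 7 (mod 8); ε·ε+αω+βω = 0·1+6·0+0·1 ≡ 0  ⇒  (a,b)_2 = +1.
v=13: a=13^2·(≡5), b=13^1·(≡2) mod 13; (5|13)=-1, (2|13)=-1; (−1)^{2·1·6}·(-1)^1·(-1)^2 = -1.
v=23: a=23^3·(≡19), b=23^2·(≡5) mod 23; (19|23)=-1, (5|23)=-1; (−1)^{3·2·11}·(-1)^2·(-1)^3 = -1.
v=41: a=41^3·(≡1), b=41^2·(≡40) mod 41; (1|41)=+1, (40|41)=+1; (−1)^{3·2·20}·(+1)^2·(+1)^3 = +1.
v=7: a=7^2·(≡4), b=7^1·(≡2) mod 7; (4|7)=+1, (2|7)=+1; (−1)^{2·1·3}·(+1)^1·(+1)^2 = +1.
Ram(-1988787, -3913) = {3, 13, 23, ∞}; no ℚ_3-point on the conic.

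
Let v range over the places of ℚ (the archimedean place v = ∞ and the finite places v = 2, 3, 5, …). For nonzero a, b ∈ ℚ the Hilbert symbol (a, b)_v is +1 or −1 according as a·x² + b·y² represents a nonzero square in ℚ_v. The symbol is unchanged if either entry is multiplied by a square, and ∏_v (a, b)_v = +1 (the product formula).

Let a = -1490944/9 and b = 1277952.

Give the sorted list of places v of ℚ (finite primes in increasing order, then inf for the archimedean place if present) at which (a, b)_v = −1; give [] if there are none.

(a, b) ≡ (-91, 78) mod (ℚ^×)²; places V = {2, 3, 7, 13, ∞}.
(a,b)_∞: sgn(-91)=−, sgn(78)=+, so +1.
(a,b)_13: α=1, u≡7; β=1, v≡11 (mod 13); (7|13)=-1, (11|13)=-1; sign (−1)^0·-1^1·-1^1 = +1.
(a,b)_7: α=1, u≡2; β=0, v≡4 (mod 7); (2|7)=+1, (4|7)=+1; sign (−1)^0·+1^0·+1^1 = +1.
(a,b)_3: α=-2, u≡2; β=1, v≡2 (mod 3); (2|3)=-1, (2|3)=-1; sign (−1)^0·-1^1·-1^-2 = -1.
(a,b)_2: α=14, β=15; u≡5, v≡7 (mod 8); ε(u)ε(v)=0·1, αω(v)=14·0, βω(u)=15·1; sum ≡ 1  ⇒  -1.
Ram(-91, 78) = {2, 3}; no ℚ_2-point on the conic.

[2, 3]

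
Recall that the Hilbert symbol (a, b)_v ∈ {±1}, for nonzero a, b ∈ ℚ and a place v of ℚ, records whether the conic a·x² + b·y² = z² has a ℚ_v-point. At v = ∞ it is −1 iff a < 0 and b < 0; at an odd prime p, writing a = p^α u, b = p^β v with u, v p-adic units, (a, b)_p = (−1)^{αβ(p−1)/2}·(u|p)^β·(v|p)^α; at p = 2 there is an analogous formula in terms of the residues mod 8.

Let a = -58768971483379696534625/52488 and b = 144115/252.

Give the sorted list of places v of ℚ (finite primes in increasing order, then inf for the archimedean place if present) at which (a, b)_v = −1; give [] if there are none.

[2, 7, 19, 37]

Mod squares: a ≡ -1330, b ≡ 1008805. Check v ∈ {∞, 2, 3, 5, 7, 19, 37, 41, 43}.
v=41: a=41^4·(≡21), b=41^1·(≡5) mod 41; (21|41)=+1, (5|41)=+1; (−1)^{4·1·20}·(+1)^1·(+1)^4 = +1.
v=2: v_2(a)=-3, v_2(b)=-2; units ≡ 7, 5 (mod 8); ε·ε+αω+βω = 1·0+-3·1+-2·0 ≡ 1  ⇒  (a,b)_2 = -1.
v=∞: -1330 < 0 and 1008805 > 0  ⇒  (a,b)_∞ = +1.
v=5: a=5^3·(≡1), b=5^1·(≡4) mod 5; (1|5)=+1, (4|5)=+1; (−1)^{3·1·2}·(+1)^1·(+1)^3 = +1.
v=7: a=7^1·(≡6), b=7^-1·(≡6) mod 7; (6|7)=-1, (6|7)=-1; (−1)^{1·-1·3}·(-1)^-1·(-1)^1 = -1.
v=3: a=3^-8·(≡2), b=3^-2·(≡1) mod 3; (2|3)=-1, (1|3)=+1; (−1)^{-8·-2·1}·(-1)^-2·(+1)^-8 = +1.
v=19: a=19^3·(≡16), b=19^1·(≡16) mod 19; (16|19)=+1, (16|19)=+1; (−1)^{3·1·9}·(+1)^1·(+1)^3 = -1.
v=43: a=43^2·(≡5), b=43^0·(≡25) mod 43; (5|43)=-1, (25|43)=+1; (−1)^{2·0·21}·(-1)^0·(+1)^2 = +1.
v=37: a=37^4·(≡8), b=37^1·(≡25) mod 37; (8|37)=-1, (25|37)=+1; (−1)^{4·1·18}·(-1)^1·(+1)^4 = -1.
(-1330, 1008805 / ℚ) ramifies at {2, 7, 19, 37}: a division algebra.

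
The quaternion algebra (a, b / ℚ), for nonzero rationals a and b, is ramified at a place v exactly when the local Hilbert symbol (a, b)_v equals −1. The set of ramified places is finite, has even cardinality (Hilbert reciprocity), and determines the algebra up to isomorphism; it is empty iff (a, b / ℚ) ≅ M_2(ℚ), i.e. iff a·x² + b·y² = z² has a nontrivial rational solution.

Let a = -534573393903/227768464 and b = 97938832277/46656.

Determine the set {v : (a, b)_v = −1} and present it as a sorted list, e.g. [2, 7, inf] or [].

Mod squares: a ≡ -87, b ≡ 2800733. Check v ∈ {∞, 2, 3, 7, 11, 13, 17, 19, 23, 29, 53}.
v=∞: -87 < 0 and 2800733 > 0  ⇒  (a,b)_∞ = +1.
v=7: a=7^-6·(≡1), b=7^0·(≡6) mod 7; (1|7)=+1, (6|7)=-1; (−1)^{-6·0·3}·(+1)^0·(-1)^-6 = +1.
v=19: a=19^0·(≡13), b=19^1·(≡11) mod 19; (13|19)=-1, (11|19)=+1; (−1)^{0·1·9}·(-1)^1·(+1)^0 = -1.
v=29: a=29^3·(≡21), b=29^1·(≡7) mod 29; (21|29)=-1, (7|29)=+1; (−1)^{3·1·14}·(-1)^1·(+1)^3 = -1.
v=11: a=11^-2·(≡5), b=11^2·(≡5) mod 11; (5|11)=+1, (5|11)=+1; (−1)^{-2·2·5}·(+1)^2·(+1)^-2 = +1.
v=53: a=53^2·(≡21), b=53^0·(≡49) mod 53; (21|53)=-1, (49|53)=+1; (−1)^{2·0·26}·(-1)^0·(+1)^2 = +1.
v=23: a=23^0·(≡10), b=23^1·(≡1) mod 23; (10|23)=-1, (1|23)=+1; (−1)^{0·1·11}·(-1)^1·(+1)^0 = -1.
v=13: a=13^0·(≡10), b=13^1·(≡5) mod 13; (10|13)=+1, (5|13)=-1; (−1)^{0·1·6}·(+1)^1·(-1)^0 = +1.
v=3: a=3^3·(≡1), b=3^-6·(≡2) mod 3; (1|3)=+1, (2|3)=-1; (−1)^{3·-6·1}·(+1)^-6·(-1)^3 = -1.
v=17: a=17^2·(≡15), b=17^3·(≡9) mod 17; (15|17)=+1, (9|17)=+1; (−1)^{2·3·8}·(+1)^3·(+1)^2 = +1.
v=2: v_2(a)=-4, v_2(b)=-6; units ≡ 1, 5 (mod 8); ε·ε+αω+βω = 0·0+-4·1+-6·0 ≡ 0  ⇒  (a,b)_2 = +1.
|Ram(-87, 2800733)| = 4, even; anisotropic at {3, 19, 23, 29}.

[3, 19, 23, 29]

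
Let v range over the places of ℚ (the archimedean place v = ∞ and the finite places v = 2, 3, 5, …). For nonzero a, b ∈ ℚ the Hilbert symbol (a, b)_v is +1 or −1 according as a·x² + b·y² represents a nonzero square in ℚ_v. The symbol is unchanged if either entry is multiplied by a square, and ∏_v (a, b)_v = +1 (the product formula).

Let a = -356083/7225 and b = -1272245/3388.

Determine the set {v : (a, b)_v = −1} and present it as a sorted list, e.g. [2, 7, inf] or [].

[5, 7, 37, inf]

(a, b) ≡ (-43, -16835) mod (ℚ^×)²; places V = {2, 5, 7, 11, 13, 17, 23, 37, 43, ∞}.
(a,b)_11: α=0, u≡1; β=-2, v≡8 (mod 11); (1|11)=+1, (8|11)=-1; sign (−1)^0·+1^-2·-1^0 = +1.
(a,b)_43: α=1, u≡18; β=0, v≡10 (mod 43); (18|43)=-1, (10|43)=+1; sign (−1)^0·-1^0·+1^1 = +1.
(a,b)_23: α=0, u≡1; β=2, v≡8 (mod 23); (1|23)=+1, (8|23)=+1; sign (−1)^0·+1^2·+1^0 = +1.
(a,b)_37: α=0, u≡19; β=1, v≡10 (mod 37); (19|37)=-1, (10|37)=+1; sign (−1)^0·-1^1·+1^0 = -1.
(a,b)_13: α=2, u≡9; β=1, v≡8 (mod 13); (9|13)=+1, (8|13)=-1; sign (−1)^0·+1^1·-1^2 = +1.
(a,b)_5: α=-2, u≡3; β=1, v≡2 (mod 5); (3|5)=-1, (2|5)=-1; sign (−1)^0·-1^1·-1^-2 = -1.
(a,b)_∞: sgn(-43)=−, sgn(-16835)=−, so -1.
(a,b)_2: α=0, β=-2; u≡5, v≡5 (mod 8); ε(u)ε(v)=0·0, αω(v)=0·1, βω(u)=-2·1; sum ≡ 0  ⇒  +1.
(a,b)_7: α=2, u≡6; β=-1, v≡5 (mod 7); (6|7)=-1, (5|7)=-1; sign (−1)^0·-1^-1·-1^2 = -1.
(a,b)_17: α=-2, u≡2; β=0, v≡7 (mod 17); (2|17)=+1, (7|17)=-1; sign (−1)^0·+1^0·-1^-2 = +1.
|Ram(-43, -16835)| = 4, even; anisotropic at {5, 7, 37, ∞}.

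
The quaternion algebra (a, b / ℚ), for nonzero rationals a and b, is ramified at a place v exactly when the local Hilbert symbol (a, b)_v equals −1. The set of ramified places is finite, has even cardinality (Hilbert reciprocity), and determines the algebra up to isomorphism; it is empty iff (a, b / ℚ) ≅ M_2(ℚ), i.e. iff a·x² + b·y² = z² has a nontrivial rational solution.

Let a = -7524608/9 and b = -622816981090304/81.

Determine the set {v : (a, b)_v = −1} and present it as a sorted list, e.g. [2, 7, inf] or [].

[7, 11, 13, 17, 19, inf]

Mod squares: a ≡ -29393, b ≡ -11. Check v ∈ {∞, 2, 3, 7, 11, 13, 17, 19}.
v=∞: -29393 < 0 and -11 < 0  ⇒  (a,b)_∞ = -1.
v=7: a=7^1·(≡2), b=7^2·(≡5) mod 7; (2|7)=+1, (5|7)=-1; (−1)^{1·2·3}·(+1)^2·(-1)^1 = -1.
v=13: a=13^1·(≡1), b=13^2·(≡2) mod 13; (1|13)=+1, (2|13)=-1; (−1)^{1·2·6}·(+1)^2·(-1)^1 = -1.
v=11: a=11^0·(≡7), b=11^1·(≡6) mod 11; (7|11)=-1, (6|11)=-1; (−1)^{0·1·5}·(-1)^1·(-1)^0 = -1.
v=2: v_2(a)=8, v_2(b)=16; units ≡ 7, 5 (mod 8); ε·ε+αω+βω = 1·0+8·1+16·0 ≡ 0  ⇒  (a,b)_2 = +1.
v=3: a=3^-2·(≡1), b=3^-4·(≡1) mod 3; (1|3)=+1, (1|3)=+1; (−1)^{-2·-4·1}·(+1)^-4·(+1)^-2 = +1.
v=19: a=19^1·(≡11), b=19^2·(≡18) mod 19; (11|19)=+1, (18|19)=-1; (−1)^{1·2·9}·(+1)^2·(-1)^1 = -1.
v=17: a=17^1·(≡10), b=17^2·(≡5) mod 17; (10|17)=-1, (5|17)=-1; (−1)^{1·2·8}·(-1)^2·(-1)^1 = -1.
Ram(-29393, -11) = {7, 11, 13, 17, 19, ∞}; no ℚ_7-point on the conic.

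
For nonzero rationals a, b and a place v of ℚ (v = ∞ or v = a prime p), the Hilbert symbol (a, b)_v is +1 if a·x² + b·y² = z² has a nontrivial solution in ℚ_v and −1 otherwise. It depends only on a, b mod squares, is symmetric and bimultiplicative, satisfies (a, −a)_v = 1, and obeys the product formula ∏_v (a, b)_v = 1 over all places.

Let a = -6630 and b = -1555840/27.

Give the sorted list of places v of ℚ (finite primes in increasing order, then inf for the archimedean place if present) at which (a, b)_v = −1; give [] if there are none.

Mod squares: a ≡ -6630, b ≡ -72930. Check v ∈ {∞, 2, 3, 5, 11, 13, 17}.
v=2: v_2(a)=1, v_2(b)=7; units ≡ 5, 7 (mod 8); ε·ε+αω+βω = 0·1+1·0+7·1 ≡ 1  ⇒  (a,b)_2 = -1.
v=∞: -6630 < 0 and -72930 < 0  ⇒  (a,b)_∞ = -1.
v=11: a=11^0·(≡3), b=11^1·(≡4) mod 11; (3|11)=+1, (4|11)=+1; (−1)^{0·1·5}·(+1)^1·(+1)^0 = +1.
v=17: a=17^1·(≡1), b=17^1·(≡11) mod 17; (1|17)=+1, (11|17)=-1; (−1)^{1·1·8}·(+1)^1·(-1)^1 = -1.
v=5: a=5^1·(≡4), b=5^1·(≡1) mod 5; (4|5)=+1, (1|5)=+1; (−1)^{1·1·2}·(+1)^1·(+1)^1 = +1.
v=13: a=13^1·(≡10), b=13^1·(≡11) mod 13; (10|13)=+1, (11|13)=-1; (−1)^{1·1·6}·(+1)^1·(-1)^1 = -1.
v=3: a=3^1·(≡1), b=3^-3·(≡2) mod 3; (1|3)=+1, (2|3)=-1; (−1)^{1·-3·1}·(+1)^-3·(-1)^1 = +1.
(-6630, -72930 / ℚ) ramifies at {2, 13, 17, ∞}: a division algebra.

[2, 13, 17, inf]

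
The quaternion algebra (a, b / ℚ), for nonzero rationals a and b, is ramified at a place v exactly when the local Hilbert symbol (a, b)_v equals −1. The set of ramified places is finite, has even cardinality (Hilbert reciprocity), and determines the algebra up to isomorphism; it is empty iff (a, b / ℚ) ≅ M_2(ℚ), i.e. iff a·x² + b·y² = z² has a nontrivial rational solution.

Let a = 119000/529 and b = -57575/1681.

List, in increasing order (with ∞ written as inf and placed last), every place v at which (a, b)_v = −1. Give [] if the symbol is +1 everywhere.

[5, 47]

(a, b) ≡ (1190, -47) mod (ℚ^×)²; places V = {2, 5, 7, 17, 23, 41, 47, ∞}.
(a,b)_5: α=3, u≡3; β=2, v≡2 (mod 5); (3|5)=-1, (2|5)=-1; sign (−1)^0·-1^2·-1^3 = -1.
(a,b)_47: α=0, u≡31; β=1, v≡43 (mod 47); (31|47)=-1, (43|47)=-1; sign (−1)^0·-1^1·-1^0 = -1.
(a,b)_17: α=1, u≡15; β=0, v≡15 (mod 17); (15|17)=+1, (15|17)=+1; sign (−1)^0·+1^0·+1^1 = +1.
(a,b)_∞: sgn(1190)=+, sgn(-47)=−, so +1.
(a,b)_41: α=0, u≡16; β=-2, v≡30 (mod 41); (16|41)=+1, (30|41)=-1; sign (−1)^0·+1^-2·-1^0 = +1.
(a,b)_23: α=-2, u≡21; β=0, v≡20 (mod 23); (21|23)=-1, (20|23)=-1; sign (−1)^0·-1^0·-1^-2 = +1.
(a,b)_7: α=1, u≡1; β=2, v≡1 (mod 7); (1|7)=+1, (1|7)=+1; sign (−1)^0·+1^2·+1^1 = +1.
(a,b)_2: α=3, β=0; u≡3, v≡1 (mod 8); ε(u)ε(v)=1·0, αω(v)=3·0, βω(u)=0·1; sum ≡ 0  ⇒  +1.
Ram(1190, -47) = {5, 47}; no ℚ_5-point on the conic.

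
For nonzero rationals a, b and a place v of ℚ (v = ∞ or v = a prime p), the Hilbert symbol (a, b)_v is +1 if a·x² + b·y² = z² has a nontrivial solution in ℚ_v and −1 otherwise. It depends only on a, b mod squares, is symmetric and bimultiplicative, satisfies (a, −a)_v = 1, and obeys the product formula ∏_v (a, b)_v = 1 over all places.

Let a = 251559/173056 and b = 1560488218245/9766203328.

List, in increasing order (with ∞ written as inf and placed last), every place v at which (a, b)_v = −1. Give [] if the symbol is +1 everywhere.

[2, 3, 7, 11]

Mod squares: a ≡ 231, b ≡ 35. Check v ∈ {∞, 2, 3, 5, 7, 11, 13, 19, 23, 29}.
v=23: a=23^0·(≡2), b=23^-2·(≡18) mod 23; (2|23)=+1, (18|23)=+1; (−1)^{0·-2·11}·(+1)^-2·(+1)^0 = +1.
v=29: a=29^0·(≡1), b=29^-2·(≡20) mod 29; (1|29)=+1, (20|29)=+1; (−1)^{0·-2·14}·(+1)^-2·(+1)^0 = +1.
v=7: a=7^1·(≡3), b=7^-3·(≡3) mod 7; (3|7)=-1, (3|7)=-1; (−1)^{1·-3·3}·(-1)^-3·(-1)^1 = -1.
v=19: a=19^0·(≡14), b=19^2·(≡7) mod 19; (14|19)=-1, (7|19)=+1; (−1)^{0·2·9}·(-1)^2·(+1)^0 = +1.
v=2: v_2(a)=-10, v_2(b)=-6; units ≡ 7, 3 (mod 8); ε·ε+αω+βω = 1·1+-10·1+-6·0 ≡ 1  ⇒  (a,b)_2 = -1.
v=13: a=13^-2·(≡10), b=13^0·(≡9) mod 13; (10|13)=+1, (9|13)=+1; (−1)^{-2·0·6}·(+1)^0·(+1)^-2 = +1.
v=5: a=5^0·(≡4), b=5^1·(≡3) mod 5; (4|5)=+1, (3|5)=-1; (−1)^{0·1·2}·(+1)^1·(-1)^0 = +1.
v=3: a=3^3·(≡2), b=3^10·(≡2) mod 3; (2|3)=-1, (2|3)=-1; (−1)^{3·10·1}·(-1)^10·(-1)^3 = -1.
v=∞: 231 > 0 and 35 > 0  ⇒  (a,b)_∞ = +1.
v=11: a=11^3·(≡6), b=11^4·(≡6) mod 11; (6|11)=-1, (6|11)=-1; (−1)^{3·4·5}·(-1)^4·(-1)^3 = -1.
(231, 35 / ℚ) ramifies at {2, 3, 7, 11}: a division algebra.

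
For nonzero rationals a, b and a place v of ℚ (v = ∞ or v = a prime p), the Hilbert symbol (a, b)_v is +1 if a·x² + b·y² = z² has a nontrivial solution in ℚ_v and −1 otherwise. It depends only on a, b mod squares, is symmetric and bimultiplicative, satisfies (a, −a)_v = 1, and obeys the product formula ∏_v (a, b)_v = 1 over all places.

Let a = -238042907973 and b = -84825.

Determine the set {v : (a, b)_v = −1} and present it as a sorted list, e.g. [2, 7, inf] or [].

[2, 13, 23, 29, 31, inf]

Mod squares: a ≡ -20677, b ≡ -377. Check v ∈ {∞, 2, 3, 5, 13, 23, 29, 31}.
v=31: a=31^1·(≡26), b=31^0·(≡22) mod 31; (26|31)=-1, (22|31)=-1; (−1)^{1·0·15}·(-1)^0·(-1)^1 = -1.
v=∞: -20677 < 0 and -377 < 0  ⇒  (a,b)_∞ = -1.
v=13: a=13^2·(≡6), b=13^1·(≡1) mod 13; (6|13)=-1, (1|13)=+1; (−1)^{2·1·6}·(-1)^1·(+1)^2 = -1.
v=23: a=23^1·(≡11), b=23^0·(≡22) mod 23; (11|23)=-1, (22|23)=-1; (−1)^{1·0·11}·(-1)^0·(-1)^1 = -1.
v=3: a=3^4·(≡2), b=3^2·(≡1) mod 3; (2|3)=-1, (1|3)=+1; (−1)^{4·2·1}·(-1)^2·(+1)^4 = +1.
v=2: v_2(a)=0, v_2(b)=0; units ≡ 3, 7 (mod 8); ε·ε+αω+βω = 1·1+0·0+0·1 ≡ 1  ⇒  (a,b)_2 = -1.
v=5: a=5^0·(≡2), b=5^2·(≡2) mod 5; (2|5)=-1, (2|5)=-1; (−1)^{0·2·2}·(-1)^2·(-1)^0 = +1.
v=29: a=29^3·(≡12), b=29^1·(≡4) mod 29; (12|29)=-1, (4|29)=+1; (−1)^{3·1·14}·(-1)^1·(+1)^3 = -1.
(-20677, -377 / ℚ) ramifies at {2, 13, 23, 29, 31, ∞}: a division algebra.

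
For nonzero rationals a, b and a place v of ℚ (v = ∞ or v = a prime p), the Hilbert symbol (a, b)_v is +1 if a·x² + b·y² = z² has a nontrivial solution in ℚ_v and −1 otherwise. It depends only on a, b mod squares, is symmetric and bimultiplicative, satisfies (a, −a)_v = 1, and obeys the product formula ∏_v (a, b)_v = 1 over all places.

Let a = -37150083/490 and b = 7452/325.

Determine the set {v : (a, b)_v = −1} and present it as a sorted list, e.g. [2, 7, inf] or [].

Mod squares: a ≡ -30, b ≡ 299. Check v ∈ {∞, 2, 3, 5, 7, 13, 17, 23}.
v=∞: -30 < 0 and 299 > 0  ⇒  (a,b)_∞ = +1.
v=7: a=7^-2·(≡3), b=7^0·(≡6) mod 7; (3|7)=-1, (6|7)=-1; (−1)^{-2·0·3}·(-1)^0·(-1)^-2 = +1.
v=17: a=17^2·(≡9), b=17^0·(≡3) mod 17; (9|17)=+1, (3|17)=-1; (−1)^{2·0·8}·(+1)^0·(-1)^2 = +1.
v=3: a=3^5·(≡2), b=3^4·(≡2) mod 3; (2|3)=-1, (2|3)=-1; (−1)^{5·4·1}·(-1)^4·(-1)^5 = -1.
v=2: v_2(a)=-1, v_2(b)=2; units ≡ 1, 3 (mod 8); ε·ε+αω+βω = 0·1+-1·1+2·0 ≡ 1  ⇒  (a,b)_2 = -1.
v=5: a=5^-1·(≡4), b=5^-2·(≡4) mod 5; (4|5)=+1, (4|5)=+1; (−1)^{-1·-2·2}·(+1)^-2·(+1)^-1 = +1.
v=23: a=23^2·(≡12), b=23^1·(≡16) mod 23; (12|23)=+1, (16|23)=+1; (−1)^{2·1·11}·(+1)^1·(+1)^2 = +1.
v=13: a=13^0·(≡12), b=13^-1·(≡10) mod 13; (12|13)=+1, (10|13)=+1; (−1)^{0·-1·6}·(+1)^-1·(+1)^0 = +1.
Ram(-30, 299) = {2, 3}; no ℚ_2-point on the conic.

[2, 3]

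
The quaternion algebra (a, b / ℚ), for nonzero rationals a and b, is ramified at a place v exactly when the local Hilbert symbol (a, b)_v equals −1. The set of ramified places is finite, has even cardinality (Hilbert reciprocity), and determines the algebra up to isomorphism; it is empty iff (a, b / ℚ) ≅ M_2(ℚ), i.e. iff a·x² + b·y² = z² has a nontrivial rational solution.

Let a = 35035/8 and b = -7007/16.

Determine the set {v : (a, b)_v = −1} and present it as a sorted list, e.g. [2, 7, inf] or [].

(a, b) ≡ (1430, -143) mod (ℚ^×)²; places V = {2, 5, 7, 11, 13, ∞}.
(a,b)_∞: sgn(1430)=+, sgn(-143)=−, so +1.
(a,b)_2: α=-3, β=-4; u≡3, v≡1 (mod 8); ε(u)ε(v)=1·0, αω(v)=-3·0, βω(u)=-4·1; sum ≡ 0  ⇒  +1.
(a,b)_11: α=1, u≡9; β=1, v≡9 (mod 11); (9|11)=+1, (9|11)=+1; sign (−1)^1·+1^1·+1^1 = -1.
(a,b)_7: α=2, u≡1; β=2, v≡2 (mod 7); (1|7)=+1, (2|7)=+1; sign (−1)^0·+1^2·+1^2 = +1.
(a,b)_5: α=1, u≡4; β=0, v≡3 (mod 5); (4|5)=+1, (3|5)=-1; sign (−1)^0·+1^0·-1^1 = -1.
(a,b)_13: α=1, u≡7; β=1, v≡11 (mod 13); (7|13)=-1, (11|13)=-1; sign (−1)^0·-1^1·-1^1 = +1.
|Ram(1430, -143)| = 2, even; anisotropic at {5, 11}.

[5, 11]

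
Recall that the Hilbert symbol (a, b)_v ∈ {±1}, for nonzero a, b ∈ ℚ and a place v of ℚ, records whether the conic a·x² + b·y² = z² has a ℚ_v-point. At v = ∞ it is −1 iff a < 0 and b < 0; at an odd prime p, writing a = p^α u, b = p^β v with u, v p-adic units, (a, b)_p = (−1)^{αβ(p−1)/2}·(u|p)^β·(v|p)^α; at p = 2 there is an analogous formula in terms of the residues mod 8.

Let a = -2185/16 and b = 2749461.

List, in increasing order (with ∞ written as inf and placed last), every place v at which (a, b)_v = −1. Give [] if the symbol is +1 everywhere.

[3, 29]

Mod squares: a ≡ -2185, b ≡ 16269. Check v ∈ {∞, 2, 3, 5, 11, 13, 17, 19, 23, 29}.
v=29: a=29^0·(≡3), b=29^1·(≡8) mod 29; (3|29)=-1, (8|29)=-1; (−1)^{0·1·14}·(-1)^1·(-1)^0 = -1.
v=17: a=17^0·(≡9), b=17^1·(≡12) mod 17; (9|17)=+1, (12|17)=-1; (−1)^{0·1·8}·(+1)^1·(-1)^0 = +1.
v=2: v_2(a)=-4, v_2(b)=0; units ≡ 7, 5 (mod 8); ε·ε+αω+βω = 1·0+-4·1+0·0 ≡ 0  ⇒  (a,b)_2 = +1.
v=5: a=5^1·(≡3), b=5^0·(≡1) mod 5; (3|5)=-1, (1|5)=+1; (−1)^{1·0·2}·(-1)^0·(+1)^1 = +1.
v=13: a=13^0·(≡4), b=13^2·(≡6) mod 13; (4|13)=+1, (6|13)=-1; (−1)^{0·2·6}·(+1)^2·(-1)^0 = +1.
v=3: a=3^0·(≡2), b=3^1·(≡2) mod 3; (2|3)=-1, (2|3)=-1; (−1)^{0·1·1}·(-1)^1·(-1)^0 = -1.
v=19: a=19^1·(≡13), b=19^0·(≡9) mod 19; (13|19)=-1, (9|19)=+1; (−1)^{1·0·9}·(-1)^0·(+1)^1 = +1.
v=23: a=23^1·(≡7), b=23^0·(≡18) mod 23; (7|23)=-1, (18|23)=+1; (−1)^{1·0·11}·(-1)^0·(+1)^1 = +1.
v=∞: -2185 < 0 and 16269 > 0  ⇒  (a,b)_∞ = +1.
v=11: a=11^0·(≡3), b=11^1·(≡9) mod 11; (3|11)=+1, (9|11)=+1; (−1)^{0·1·5}·(+1)^1·(+1)^0 = +1.
Ram(-2185, 16269) = {3, 29}; no ℚ_3-point on the conic.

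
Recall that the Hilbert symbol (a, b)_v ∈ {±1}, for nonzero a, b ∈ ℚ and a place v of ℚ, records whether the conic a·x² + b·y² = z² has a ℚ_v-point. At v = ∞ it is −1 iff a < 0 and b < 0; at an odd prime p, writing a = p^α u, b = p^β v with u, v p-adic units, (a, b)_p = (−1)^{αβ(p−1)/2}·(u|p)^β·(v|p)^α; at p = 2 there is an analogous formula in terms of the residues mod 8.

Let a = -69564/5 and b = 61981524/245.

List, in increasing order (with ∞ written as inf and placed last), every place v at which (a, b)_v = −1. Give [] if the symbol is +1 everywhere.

Mod squares: a ≡ -86955, b ≡ 7905. Check v ∈ {∞, 2, 3, 5, 7, 11, 17, 31}.
v=5: a=5^-1·(≡1), b=5^-1·(≡1) mod 5; (1|5)=+1, (1|5)=+1; (−1)^{-1·-1·2}·(+1)^-1·(+1)^-1 = +1.
v=3: a=3^1·(≡1), b=3^5·(≡1) mod 3; (1|3)=+1, (1|3)=+1; (−1)^{1·5·1}·(+1)^5·(+1)^1 = -1.
v=11: a=11^1·(≡9), b=11^2·(≡6) mod 11; (9|11)=+1, (6|11)=-1; (−1)^{1·2·5}·(+1)^2·(-1)^1 = -1.
v=∞: -86955 < 0 and 7905 > 0  ⇒  (a,b)_∞ = +1.
v=2: v_2(a)=2, v_2(b)=2; units ≡ 5, 1 (mod 8); ε·ε+αω+βω = 0·0+2·0+2·1 ≡ 0  ⇒  (a,b)_2 = +1.
v=17: a=17^1·(≡1), b=17^1·(≡12) mod 17; (1|17)=+1, (12|17)=-1; (−1)^{1·1·8}·(+1)^1·(-1)^1 = -1.
v=7: a=7^0·(≡6), b=7^-2·(≡2) mod 7; (6|7)=-1, (2|7)=+1; (−1)^{0·-2·3}·(-1)^-2·(+1)^0 = +1.
v=31: a=31^1·(≡10), b=31^1·(≡1) mod 31; (10|31)=+1, (1|31)=+1; (−1)^{1·1·15}·(+1)^1·(+1)^1 = -1.
Ram(-86955, 7905) = {3, 11, 17, 31}; no ℚ_3-point on the conic.

[3, 11, 17, 31]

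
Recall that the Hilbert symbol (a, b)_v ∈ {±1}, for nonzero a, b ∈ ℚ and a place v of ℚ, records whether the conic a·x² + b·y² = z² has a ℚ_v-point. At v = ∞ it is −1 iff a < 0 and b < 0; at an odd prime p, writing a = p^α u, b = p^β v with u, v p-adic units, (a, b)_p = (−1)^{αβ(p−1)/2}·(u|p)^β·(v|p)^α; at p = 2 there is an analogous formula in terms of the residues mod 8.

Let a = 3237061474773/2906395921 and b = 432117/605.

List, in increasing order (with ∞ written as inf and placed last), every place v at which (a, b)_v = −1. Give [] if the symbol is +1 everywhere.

[5, 19]

Mod squares: a ≡ 133, b ≡ 665. Check v ∈ {∞, 2, 3, 5, 7, 11, 13, 17, 19, 23, 29}.
v=17: a=17^2·(≡10), b=17^0·(≡13) mod 17; (10|17)=-1, (13|17)=+1; (−1)^{2·0·8}·(-1)^0·(+1)^2 = +1.
v=2: v_2(a)=0, v_2(b)=0; units ≡ 5, 1 (mod 8); ε·ε+αω+βω = 0·0+0·0+0·1 ≡ 0  ⇒  (a,b)_2 = +1.
v=3: a=3^2·(≡1), b=3^2·(≡2) mod 3; (1|3)=+1, (2|3)=-1; (−1)^{2·2·1}·(+1)^2·(-1)^2 = +1.
v=29: a=29^-2·(≡3), b=29^0·(≡3) mod 29; (3|29)=-1, (3|29)=-1; (−1)^{-2·0·14}·(-1)^0·(-1)^-2 = +1.
v=5: a=5^0·(≡3), b=5^-1·(≡2) mod 5; (3|5)=-1, (2|5)=-1; (−1)^{0·-1·2}·(-1)^-1·(-1)^0 = -1.
v=13: a=13^-4·(≡10), b=13^0·(≡7) mod 13; (10|13)=+1, (7|13)=-1; (−1)^{-4·0·6}·(+1)^0·(-1)^-4 = +1.
v=23: a=23^2·(≡3), b=23^0·(≡22) mod 23; (3|23)=+1, (22|23)=-1; (−1)^{2·0·11}·(+1)^0·(-1)^2 = +1.
v=19: a=19^3·(≡9), b=19^3·(≡17) mod 19; (9|19)=+1, (17|19)=+1; (−1)^{3·3·9}·(+1)^3·(+1)^3 = -1.
v=11: a=11^-2·(≡9), b=11^-2·(≡3) mod 11; (9|11)=+1, (3|11)=+1; (−1)^{-2·-2·5}·(+1)^-2·(+1)^-2 = +1.
v=∞: 133 > 0 and 665 > 0  ⇒  (a,b)_∞ = +1.
v=7: a=7^3·(≡6), b=7^1·(≡4) mod 7; (6|7)=-1, (4|7)=+1; (−1)^{3·1·3}·(-1)^1·(+1)^3 = +1.
Ram(133, 665) = {5, 19}; no ℚ_5-point on the conic.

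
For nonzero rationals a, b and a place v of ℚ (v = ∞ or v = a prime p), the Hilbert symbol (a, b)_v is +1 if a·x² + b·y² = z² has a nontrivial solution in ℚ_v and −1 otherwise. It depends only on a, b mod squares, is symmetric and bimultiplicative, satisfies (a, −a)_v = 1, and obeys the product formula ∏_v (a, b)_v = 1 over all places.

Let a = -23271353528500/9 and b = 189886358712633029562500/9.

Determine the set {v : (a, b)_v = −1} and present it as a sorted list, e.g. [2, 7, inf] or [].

Mod squares: a ≡ -457765, b ≡ 713. Check v ∈ {∞, 2, 3, 5, 7, 11, 23, 29, 31, 41}.
v=5: a=5^3·(≡3), b=5^6·(≡3) mod 5; (3|5)=-1, (3|5)=-1; (−1)^{3·6·2}·(-1)^6·(-1)^3 = -1.
v=11: a=11^1·(≡4), b=11^2·(≡4) mod 11; (4|11)=+1, (4|11)=+1; (−1)^{1·2·5}·(+1)^2·(+1)^1 = +1.
v=29: a=29^1·(≡13), b=29^2·(≡10) mod 29; (13|29)=+1, (10|29)=-1; (−1)^{1·2·14}·(+1)^2·(-1)^1 = -1.
v=23: a=23^2·(≡18), b=23^3·(≡2) mod 23; (18|23)=+1, (2|23)=+1; (−1)^{2·3·11}·(+1)^3·(+1)^2 = +1.
v=41: a=41^1·(≡27), b=41^2·(≡25) mod 41; (27|41)=-1, (25|41)=+1; (−1)^{1·2·20}·(-1)^2·(+1)^1 = +1.
v=31: a=31^2·(≡29), b=31^3·(≡26) mod 31; (29|31)=-1, (26|31)=-1; (−1)^{2·3·15}·(-1)^3·(-1)^2 = -1.
v=7: a=7^1·(≡6), b=7^2·(≡3) mod 7; (6|7)=-1, (3|7)=-1; (−1)^{1·2·3}·(-1)^2·(-1)^1 = -1.
v=3: a=3^-2·(≡2), b=3^-2·(≡2) mod 3; (2|3)=-1, (2|3)=-1; (−1)^{-2·-2·1}·(-1)^-2·(-1)^-2 = +1.
v=∞: -457765 < 0 and 713 > 0  ⇒  (a,b)_∞ = +1.
v=2: v_2(a)=2, v_2(b)=2; units ≡ 3, 1 (mod 8); ε·ε+αω+βω = 1·0+2·0+2·1 ≡ 0  ⇒  (a,b)_2 = +1.
|Ram(-457765, 713)| = 4, even; anisotropic at {5, 7, 29, 31}.

[5, 7, 29, 31]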